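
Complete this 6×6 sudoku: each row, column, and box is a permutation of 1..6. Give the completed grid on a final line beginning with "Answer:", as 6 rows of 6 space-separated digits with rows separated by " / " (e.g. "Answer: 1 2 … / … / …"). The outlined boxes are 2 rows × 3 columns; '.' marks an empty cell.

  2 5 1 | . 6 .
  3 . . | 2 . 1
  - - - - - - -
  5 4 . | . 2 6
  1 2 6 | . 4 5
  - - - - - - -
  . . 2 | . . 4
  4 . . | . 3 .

Step 1. [r5c5∈{1,5}] r5c5 is the only open cell in col 5 admitting 1. So r5c5=1.
Step 2. [r5c1∈{6}] r5c1's peers cover all but 6. So r5c1=6.
Step 3. [r4c4∈{3}] r4c4 has the single candidate 3, so r4c4=3.
Step 4. [r6c3∈{5}] only 5 remains possible at r6c3, so r6c3=5.
Step 5. [r2c2∈{6}] only 6 remains possible at r2c2, so r2c2=6.
Step 6. [r6c4∈{6}] only 6 remains possible at r6c4 ⇒ r6c4=6.
Step 7. [r5c2∈{3}] r5c2 has the single candidate 3. So r5c2=3.
Step 8. [r1c6∈{3}] only 3 remains possible at r1c6 ⇒ r1c6=3.
Step 9. [r1c4∈{4}] only 4 remains possible at r1c4. So r1c4=4.
Step 10. [r5c4∈{5}] r5c4's peers cover all but 5, so r5c4=5.
Step 11. [r2c5∈{5}] r2c5 is down to just 5 ⇒ r2c5=5.
Step 12. [r2c3∈{4}] r2c3 is down to just 4, so r2c3=4.
Step 13. [r6c6∈{2}] r6c6 has the single candidate 2, so r6c6=2.
Step 14. [r6c2∈{1}] r6c2's peers cover all but 1. So r6c2=1.
Step 15. [r3c3∈{3}] only 3 remains possible at r3c3. So r3c3=3.
Step 16. [r3c4∈{1}] r3c4 has the single candidate 1, so r3c4=1.

Answer: 2 5 1 4 6 3 / 3 6 4 2 5 1 / 5 4 3 1 2 6 / 1 2 6 3 4 5 / 6 3 2 5 1 4 / 4 1 5 6 3 2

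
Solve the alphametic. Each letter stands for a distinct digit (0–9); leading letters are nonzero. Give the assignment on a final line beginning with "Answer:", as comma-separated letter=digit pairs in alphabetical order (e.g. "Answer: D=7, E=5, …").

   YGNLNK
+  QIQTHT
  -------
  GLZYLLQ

Step 1. [G] the sum has 7 digits but both addends have 6; that extra leading digit G is the final carry, namely 1. So G=1.
Step 2. [col 1: K + T ≡ Q (mod 10)] no forcing yet in column 1 (carry-in 0); Q=2 is free and consistent — try it. So Q=2.
Step 3. [col 1: K + T ≡ Q (mod 10)] several values work for K in column 1 (K + T ≡ Q (mod 10), carry-in 0); try K=3. So K=3.
Step 4. [col 1: K + T ≡ Q (mod 10)] in column 1 we have K+T≡Q with carry-in 0; given K=3, Q=2 and digits 1,2,3 already taken and all letters distinct, that pins T to 9. So T=9.
Step 5. [col 2: N + H ≡ L (mod 10)] column 2 (N + H ≡ L (mod 10), carry-in 1) doesn't pin L yet; pick L=0 and continue, so L=0.
Step 6. [col 2: N + H ≡ L (mod 10)] several values work for H in column 2 (N + H ≡ L (mod 10), carry-in 1); try H=4. So H=4.
Step 7. [col 2: N + H ≡ L (mod 10)] in column 2 we have N+H≡L with carry-in 1; given H=4, L=0 and digits 0,1,2,3,4,9 already taken and all letters distinct, that pins N to 5 ⇒ N=5.
Step 8. [col 4: N + Q ≡ Y (mod 10)] from column 4 (N=5, Q=2, carry-in 1, digits 0,1,2,3,4,5,9 already taken and all letters distinct): Y must equal 8. So Y=8.
Step 9. [col 5: G + I ≡ Z (mod 10)] column 5: given G=1, carry-in 0, and digits 0,1,2,3,4,5,8,9 already taken and all letters distinct, G+I≡Z (mod 10) forces Z=7, so Z=7.
Step 10. [col 5: G + I ≡ Z (mod 10)] column 5: given G=1, Z=7, carry-in 0, and digits 0,1,2,3,4,5,7,8,9 already taken and all letters distinct, G+I≡Z (mod 10) forces I=6 ⇒ I=6.

Answer: G=1, H=4, I=6, K=3, L=0, N=5, Q=2, T=9, Y=8, Z=7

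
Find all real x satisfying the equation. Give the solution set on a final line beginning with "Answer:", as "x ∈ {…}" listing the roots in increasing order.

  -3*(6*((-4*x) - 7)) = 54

Step 1. [-3*(6*((-4*x) - 7)) = 54] divide by the outer -3 ⇒ div: 6*((-4*x) - 7) = -18.
Step 2. [6*((-4*x) - 7) = -18] leading coefficient 6: divide by 6 ⇒ div: (-4*x) - 7 = -3.
Step 3. [(-4*x) - 7 = -3] 7 comes off first (add 7), so sub: -4*x = 4.
Step 4. [-4*x = 4] divide by the outer -4 ⇒ div: x = -1.

Answer: x ∈ {-1}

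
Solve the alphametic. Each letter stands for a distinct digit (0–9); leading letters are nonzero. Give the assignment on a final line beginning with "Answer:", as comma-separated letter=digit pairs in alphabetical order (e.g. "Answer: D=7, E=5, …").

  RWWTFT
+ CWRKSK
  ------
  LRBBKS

Step 1. [col 1: T + K ≡ S (mod 10)] several values work for K in column 1 (T + K ≡ S (mod 10), carry-in 0); try K=7 ⇒ K=7.
Step 2. [col 1: T + K ≡ S (mod 10)] T=2 is one option consistent with column 1 (T + K ≡ S (mod 10), carry-in 0) — take it. So T=2.
Step 3. [col 1: T + K ≡ S (mod 10)] column 1 reads T+K+carry(0)=S with T=2, K=7; with digits 2,7 already taken and all letters distinct, the only value for S is 9. So S=9.
Step 4. [col 2: F + S ≡ K (mod 10)] column 2: given S=9, K=7, carry-in 0, and digits 2,7,9 already taken and all letters distinct, F+S≡K (mod 10) forces F=8 ⇒ F=8.
Step 5. [col 3: T + K ≡ B (mod 10)] in column 3 we have T+K≡B with carry-in 1; given T=2, K=7 and digits 2,7,8,9 already taken and all letters distinct, that pins B to 0 ⇒ B=0.
Step 6. [col 4: W + R ≡ B (mod 10)] several values work for W in column 4 (W + R ≡ B (mod 10), carry-in 1); try W=6 ⇒ W=6.
Step 7. [col 4: W + R ≡ B (mod 10)] column 4: given W=6, B=0, carry-in 1, and digits 0,2,6,7,8,9 already taken and all letters distinct, W+R≡B (mod 10) forces R=3, so R=3.
Step 8. [col 6: R + C ≡ L (mod 10)] in column 6 we have R+C≡L with carry-in 1; given R=3 and digits 0,2,3,6,7,8,9 already taken and all letters distinct, that pins C to 1 ⇒ C=1.
Step 9. [col 6: R + C ≡ L (mod 10)] in column 6 we have R+C≡L with carry-in 1; given R=3, C=1 and digits 0,1,2,3,6,7,8,9 already taken and all letters distinct, that pins L to 5, so L=5.

Answer: B=0, C=1, F=8, K=7, L=5, R=3, S=9, T=2, W=6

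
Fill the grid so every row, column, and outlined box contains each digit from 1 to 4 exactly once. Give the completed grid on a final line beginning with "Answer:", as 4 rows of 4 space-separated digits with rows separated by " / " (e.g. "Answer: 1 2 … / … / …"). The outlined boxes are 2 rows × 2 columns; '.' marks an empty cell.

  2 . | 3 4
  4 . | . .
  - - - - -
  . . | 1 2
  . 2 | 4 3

Step 1. [r2c2∈{1,3}] across row 2, 3 lands solely at r2c2 ⇒ r2c2=3.
Step 2. [r1c2∈{1}] nothing but 1 survives at r1c2 ⇒ r1c2=1.
Step 3. [r2c4∈{1}] nothing but 1 survives at r2c4 ⇒ r2c4=1.
Step 4. [r3c2∈{4}] nothing but 4 survives at r3c2, so r3c2=4.
Step 5. [r4c1∈{1}] only 1 remains possible at r4c1, so r4c1=1.
Step 6. [r2c3∈{2}] r2c3's peers cover all but 2. So r2c3=2.
Step 7. [r3c1∈{3}] r3c1's peers cover all but 3. So r3c1=3.

Answer: 2 1 3 4 / 4 3 2 1 / 3 4 1 2 / 1 2 4 3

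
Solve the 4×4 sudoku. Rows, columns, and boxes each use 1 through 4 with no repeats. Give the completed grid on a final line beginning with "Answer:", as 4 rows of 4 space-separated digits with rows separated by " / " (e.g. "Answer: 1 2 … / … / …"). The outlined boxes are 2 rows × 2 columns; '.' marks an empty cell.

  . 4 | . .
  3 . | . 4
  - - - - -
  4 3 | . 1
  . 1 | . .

Step 1. [r3c3∈{2}] r3c3 has the single candidate 2, so r3c3=2.
Step 2. [r4c4∈{3}] r4c4's peers cover all but 3 ⇒ r4c4=3.
Step 3. [r1c1∈{1,2}] r1c1 is the only open cell in col 1 admitting 1, so r1c1=1.
Step 4. [r1c4∈{2}] r1c4 has the single candidate 2 ⇒ r1c4=2.
Step 5. [r2c2∈{2}] r2c2's peers cover all but 2. So r2c2=2.
Step 6. [r4c1∈{2}] nothing but 2 survives at r4c1, so r4c1=2.
Step 7. [r2c3∈{1}] r2c3's peers cover all but 1. So r2c3=1.
Step 8. [r1c3∈{3}] r1c3 is down to just 3. So r1c3=3.
Step 9. [r4c3∈{4}] r4c3 has the single candidate 4. So r4c3=4.

Answer: 1 4 3 2 / 3 2 1 4 / 4 3 2 1 / 2 1 4 3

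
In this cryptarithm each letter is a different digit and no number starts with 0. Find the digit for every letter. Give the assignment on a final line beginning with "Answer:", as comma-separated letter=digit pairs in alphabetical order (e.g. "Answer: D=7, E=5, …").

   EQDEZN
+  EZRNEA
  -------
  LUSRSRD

Step 1. [col 1: N + A ≡ D (mod 10)] no forcing yet in column 1 (carry-in 0); D=9 is free and consistent — try it ⇒ D=9.
Step 2. [col 1: N + A ≡ D (mod 10)] column 1 (N + A ≡ D (mod 10), carry-in 0) doesn't pin A yet; pick A=5 and continue, so A=5.
Step 3. [col 1: N + A ≡ D (mod 10)] in column 1 we have N+A≡D with carry-in 0; given A=5, D=9 and digits 5,9 already taken and all letters distinct, that pins N to 4. So N=4.
Step 4. [L] L is the leading digit of a 7-digit sum of two 6-digit numbers; the final carry is exactly 1. So L=1.
Step 5. [col 2: Z + E ≡ R (mod 10)] no forcing yet in column 2 (carry-in 0); R=8 is free and consistent — try it ⇒ R=8.
Step 6. [col 2: Z + E ≡ R (mod 10)] several values work for Z in column 2 (Z + E ≡ R (mod 10), carry-in 0); try Z=2 ⇒ Z=2.
Step 7. [col 2: Z + E ≡ R (mod 10)] from column 2 (Z=2, R=8, carry-in 0, digits 1,2,4,5,8,9 already taken and all letters distinct): E must equal 6 ⇒ E=6.
Step 8. [col 3: E + N ≡ S (mod 10)] in column 3 we have E+N≡S with carry-in 0; given E=6, N=4 and digits 1,2,4,5,6,8,9 already taken and all letters distinct, that pins S to 0 ⇒ S=0.
Step 9. [col 5: Q + Z ≡ S (mod 10)] in column 5 we have Q+Z≡S with carry-in 1; given Z=2, S=0 and digits 0,1,2,4,5,6,8,9 already taken and all letters distinct, that pins Q to 7, so Q=7.
Step 10. [col 6: E + E ≡ U (mod 10)] column 6: given E=6, carry-in 1, and digits 0,1,2,4,5,6,7,8,9 already taken and all letters distinct, E+E≡U (mod 10) forces U=3. So U=3.

Answer: A=5, D=9, E=6, L=1, N=4, Q=7, R=8, S=0, U=3, Z=2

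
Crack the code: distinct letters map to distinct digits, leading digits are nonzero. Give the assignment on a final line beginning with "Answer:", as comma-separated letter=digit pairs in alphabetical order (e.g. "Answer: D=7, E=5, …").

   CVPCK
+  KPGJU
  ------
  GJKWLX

Step 1. [col 1: K + U ≡ X (mod 10)] several values work for U in column 1 (K + U ≡ X (mod 10), carry-in 0); try U=6. So U=6.
Step 2. [G] adding two 5-digit numbers gives at most 5+1 digits, and here it does — G is that final carry and must be 1, so G=1.
Step 3. [col 1: K + U ≡ X (mod 10)] several values work for K in column 1 (K + U ≡ X (mod 10), carry-in 0); try K=4, so K=4.
Step 4. [col 1: K + U ≡ X (mod 10)] column 1 reads K+U+carry(0)=X with K=4, U=6; with digits 1,4,6 already taken and all letters distinct, the only value for X is 0. So X=0.
Step 5. [col 2: C + J ≡ L (mod 10)] several values work for C in column 2 (C + J ≡ L (mod 10), carry-in 1); try C=8 ⇒ C=8.
Step 6. [col 2: C + J ≡ L (mod 10)] from column 2 (C=8, carry-in 1, digits 0,1,4,6,8 already taken and all letters distinct): J must equal 3 ⇒ J=3.
Step 7. [col 2: C + J ≡ L (mod 10)] from column 2 (C=8, J=3, carry-in 1, digits 0,1,3,4,6,8 already taken and all letters distinct): L must equal 2, so L=2.
Step 8. [col 3: P + G ≡ W (mod 10)] several values work for P in column 3 (P + G ≡ W (mod 10), carry-in 1); try P=5 ⇒ P=5.
Step 9. [col 3: P + G ≡ W (mod 10)] in column 3 we have P+G≡W with carry-in 1; given P=5, G=1 and digits 0,1,2,3,4,5,6,8 already taken and all letters distinct, that pins W to 7, so W=7.
Step 10. [col 4: V + P ≡ K (mod 10)] column 4 reads V+P+carry(0)=K with P=5, K=4; with digits 0,1,2,3,4,5,6,7,8 already taken and all letters distinct, the only value for V is 9. So V=9.

Answer: C=8, G=1, J=3, K=4, L=2, P=5, U=6, V=9, W=7, X=0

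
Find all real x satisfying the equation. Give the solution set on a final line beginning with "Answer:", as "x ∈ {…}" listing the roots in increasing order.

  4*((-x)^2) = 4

Step 1. [4*((-x)^2) = 4] leading coefficient 4: divide by 4. So div: (-x)^2 = 1.
Step 2. [(-x)^2 = 1] LHS squared, RHS 1 ≥ 0: apply √ (±) ⇒ sqrt: -x = 1 or -1.
Step 3. [-x = 1 or -1] flip signs both sides. So neg: x = -1 or 1.

Answer: x ∈ {-1, 1}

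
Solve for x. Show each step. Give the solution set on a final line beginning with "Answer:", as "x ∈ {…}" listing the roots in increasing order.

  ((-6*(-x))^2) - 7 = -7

Step 1. [((-6*(-x))^2) - 7 = -7] peel the -7: add 7 from each side. So sub: (-6*(-x))^2 = 0.
Step 2. [(-6*(-x))^2 = 0] 0 ≥ 0, LHS is (·)² — take ±√ ⇒ sqrt: -6*(-x) = 0.
Step 3. [-6*(-x) = 0] LHS = -6·(…); ÷-6 both sides ⇒ div: -x = 0.
Step 4. [-x = 0] leading − — multiply by −1. So neg: x = 0.

Answer: x ∈ {0}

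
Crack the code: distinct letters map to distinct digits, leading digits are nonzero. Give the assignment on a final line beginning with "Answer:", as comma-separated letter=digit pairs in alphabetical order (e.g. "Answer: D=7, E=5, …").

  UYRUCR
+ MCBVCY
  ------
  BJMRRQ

Step 1. [col 1: R + Y ≡ Q (mod 10)] several values work for Q in column 1 (R + Y ≡ Q (mod 10), carry-in 0); try Q=7 ⇒ Q=7.
Step 2. [col 1: R + Y ≡ Q (mod 10)] column 1 (R + Y ≡ Q (mod 10), carry-in 0) doesn't pin Y yet; pick Y=1 and continue, so Y=1.
Step 3. [col 1: R + Y ≡ Q (mod 10)] from column 1 (Y=1, Q=7, carry-in 0, digits 1,7 already taken and all letters distinct): R must equal 6. So R=6.
Step 4. [col 2: C + C ≡ R (mod 10)] no forcing yet in column 2 (carry-in 0); C=8 is free and consistent — try it. So C=8.
Step 5. [col 3: U + V ≡ R (mod 10)] column 3 (U + V ≡ R (mod 10), carry-in 1) doesn't pin U yet; pick U=3 and continue, so U=3.
Step 6. [col 3: U + V ≡ R (mod 10)] column 3: given U=3, R=6, carry-in 1, and digits 1,3,6,7,8 already taken and all letters distinct, U+V≡R (mod 10) forces V=2 ⇒ V=2.
Step 7. [col 4: R + B ≡ M (mod 10)] no forcing yet in column 4 (carry-in 0); B=9 is free and consistent — try it. So B=9.
Step 8. [col 4: R + B ≡ M (mod 10)] in column 4 we have R+B≡M with carry-in 0; given R=6, B=9 and digits 1,2,3,6,7,8,9 already taken and all letters distinct, that pins M to 5 ⇒ M=5.
Step 9. [col 5: Y + C ≡ J (mod 10)] column 5: given Y=1, C=8, carry-in 1, and digits 1,2,3,5,6,7,8,9 already taken and all letters distinct, Y+C≡J (mod 10) forces J=0. So J=0.

Answer: B=9, C=8, J=0, M=5, Q=7, R=6, U=3, V=2, Y=1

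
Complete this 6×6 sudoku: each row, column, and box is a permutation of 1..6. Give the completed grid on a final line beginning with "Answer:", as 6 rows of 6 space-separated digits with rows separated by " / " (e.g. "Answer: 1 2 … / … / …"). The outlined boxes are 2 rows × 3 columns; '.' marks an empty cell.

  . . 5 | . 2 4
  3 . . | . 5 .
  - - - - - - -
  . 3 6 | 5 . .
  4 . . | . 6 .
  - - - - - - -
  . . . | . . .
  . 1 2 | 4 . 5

Step 1. [r4c3∈{1}] only 1 remains possible at r4c3, so r4c3=1.
Step 2. [r1c4∈{1,3,6}] across row 1, 3 lands solely at r1c4. So r1c4=3.
Step 3. [r4c4∈{2}] r4c4 is down to just 2, so r4c4=2.
Step 4. [r1c2∈{6}] r1c2 is down to just 6 ⇒ r1c2=6.
Step 5. [r5c3∈{3,4}] r5c3 is the only open cell in col 3 admitting 3, so r5c3=3.
Step 6. [r3c6∈{1}] nothing but 1 survives at r3c6 ⇒ r3c6=1.
Step 7. [r2c4∈{1,6}] row 2 places 1 nowhere but r2c4, so r2c4=1.
Step 8. [r5c2∈{4,5}] 4 has one home in row 5: r5c2 ⇒ r5c2=4.
Step 9. [r5c4∈{6}] r5c4 is down to just 6. So r5c4=6.
Step 10. [r4c6∈{3}] r4c6 has the single candidate 3 ⇒ r4c6=3.
Step 11. [r5c5∈{1}] r5c5 is down to just 1 ⇒ r5c5=1.
Step 12. [r3c1∈{2}] only 2 remains possible at r3c1 ⇒ r3c1=2.
Step 13. [r6c5∈{3}] r6c5 is down to just 3 ⇒ r6c5=3.
Step 14. [r2c3∈{4}] r2c3 has the single candidate 4, so r2c3=4.
Step 15. [r4c2∈{5}] nothing but 5 survives at r4c2 ⇒ r4c2=5.
Step 16. [r1c1∈{1}] r1c1 has the single candidate 1. So r1c1=1.
Step 17. [r2c6∈{6}] only 6 remains possible at r2c6, so r2c6=6.
Step 18. [r3c5∈{4}] only 4 remains possible at r3c5. So r3c5=4.
Step 19. [r5c1∈{5}] r5c1's peers cover all but 5 ⇒ r5c1=5.
Step 20. [r2c2∈{2}] r2c2 has the single candidate 2, so r2c2=2.
Step 21. [r5c6∈{2}] r5c6 is down to just 2, so r5c6=2.
Step 22. [r6c1∈{6}] r6c1 is down to just 6 ⇒ r6c1=6.

Answer: 1 6 5 3 2 4 / 3 2 4 1 5 6 / 2 3 6 5 4 1 / 4 5 1 2 6 3 / 5 4 3 6 1 2 / 6 1 2 4 3 5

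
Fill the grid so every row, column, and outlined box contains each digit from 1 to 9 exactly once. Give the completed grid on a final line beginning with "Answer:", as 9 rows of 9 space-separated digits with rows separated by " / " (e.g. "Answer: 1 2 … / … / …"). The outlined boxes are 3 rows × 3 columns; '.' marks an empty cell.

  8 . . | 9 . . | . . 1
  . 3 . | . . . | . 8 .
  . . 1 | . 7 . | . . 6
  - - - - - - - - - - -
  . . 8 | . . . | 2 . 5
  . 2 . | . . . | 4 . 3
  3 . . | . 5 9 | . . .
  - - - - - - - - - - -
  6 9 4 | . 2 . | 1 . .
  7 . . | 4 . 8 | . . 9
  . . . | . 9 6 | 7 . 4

Step 1. [r2c9∈{2,7}] across col 9, 2 lands solely at r2c9 ⇒ r2c9=2.
Step 2. [r1c8∈{3,4,5,7}] r1c8 is the only open cell in box 3 admitting 7. So r1c8=7.
Step 3. [r6c2∈{1,4,6,7}] row 6 places 4 nowhere but r6c2 ⇒ r6c2=4.
Step 4. [r3c2∈{5}] r3c2 is down to just 5. So r3c2=5.
Step 5. [r4c2∈{1,6,7}] in col 2, 7 fits only at r4c2 ⇒ r4c2=7.
Step 6. [r6c3∈{6}] nothing but 6 survives at r6c3, so r6c3=6.
Step 7. [r1c3∈{2}] r1c3 has the single candidate 2. So r1c3=2.
Step 8. [r8c8∈{2,3,5,6}] r8c8 is the only open cell in row 8 admitting 2 ⇒ r8c8=2.
Step 9. [r3c4∈{2,3,8}] 8 has one home in row 3: r3c4, so r3c4=8.
Step 10. [r3c8∈{3,4,9}] r3c8 is the only open cell in col 8 admitting 4. So r3c8=4.
Step 11. [r3c1∈{9}] nothing but 9 survives at r3c1, so r3c1=9.
Step 12. [r4c1∈{1}] nothing but 1 survives at r4c1, so r4c1=1.
Step 13. [r3c7∈{3}] nothing but 3 survives at r3c7 ⇒ r3c7=3.
Step 14. [r1c7∈{5}] r1c7's peers cover all but 5. So r1c7=5.
Step 15. [r8c3∈{3,5}] 5 has one home in row 8: r8c3. So r8c3=5.
Step 16. [r8c5∈{1,3}] 3 has one home in row 8: r8c5, so r8c5=3.
Step 17. [r9c4∈{1,5}] r9c4 is the only open cell in box 8 admitting 1, so r9c4=1.
Step 18. [r7c8∈{3,5}] 3 has one home in row 7: r7c8 ⇒ r7c8=3.
Step 19. [r4c8∈{6,9}] row 4 places 9 nowhere but r4c8. So r4c8=9.
Step 20. [r5c8∈{1,6}] col 8 places 6 nowhere but r5c8, so r5c8=6.
Step 21. [r5c4∈{7}] r5c4 has the single candidate 7, so r5c4=7.
Step 22. [r2c1∈{4}] r2c1 is down to just 4 ⇒ r2c1=4.
Step 23. [r5c6∈{1}] only 1 remains possible at r5c6, so r5c6=1.
Step 24. [r7c4∈{5}] r7c4's peers cover all but 5. So r7c4=5.
Step 25. [r2c4∈{6}] r2c4's peers cover all but 6 ⇒ r2c4=6.
Step 26. [r1c6∈{3,4}] in row 1, 3 fits only at r1c6 ⇒ r1c6=3.
Step 27. [r6c7∈{8}] r6c7 has the single candidate 8 ⇒ r6c7=8.
Step 28. [r1c5∈{4}] only 4 remains possible at r1c5. So r1c5=4.
Step 29. [r6c8∈{1}] r6c8's peers cover all but 1. So r6c8=1.
Step 30. [r5c1∈{5}] r5c1's peers cover all but 5. So r5c1=5.
Step 31. [r4c6∈{4}] nothing but 4 survives at r4c6 ⇒ r4c6=4.
Step 32. [r5c5∈{8}] r5c5's peers cover all but 8, so r5c5=8.
Step 33. [r1c2∈{6}] r1c2 has the single candidate 6. So r1c2=6.
Step 34. [r7c9∈{8}] r7c9's peers cover all but 8. So r7c9=8.
Step 35. [r2c7∈{9}] r2c7 is down to just 9, so r2c7=9.
Step 36. [r7c6∈{7}] only 7 remains possible at r7c6 ⇒ r7c6=7.
Step 37. [r9c1∈{2}] nothing but 2 survives at r9c1 ⇒ r9c1=2.
Step 38. [r8c2∈{1}] nothing but 1 survives at r8c2, so r8c2=1.
Step 39. [r9c8∈{5}] r9c8 has the single candidate 5, so r9c8=5.
Step 40. [r2c6∈{5}] r2c6's peers cover all but 5. So r2c6=5.
Step 41. [r5c3∈{9}] r5c3 is down to just 9. So r5c3=9.
Step 42. [r6c4∈{2}] r6c4's peers cover all but 2. So r6c4=2.
Step 43. [r8c7∈{6}] nothing but 6 survives at r8c7 ⇒ r8c7=6.
Step 44. [r9c3∈{3}] only 3 remains possible at r9c3, so r9c3=3.
Step 45. [r3c6∈{2}] nothing but 2 survives at r3c6 ⇒ r3c6=2.
Step 46. [r9c2∈{8}] nothing but 8 survives at r9c2, so r9c2=8.
Step 47. [r4c4∈{3}] nothing but 3 survives at r4c4 ⇒ r4c4=3.
Step 48. [r2c3∈{7}] r2c3's peers cover all but 7. So r2c3=7.
Step 49. [r4c5∈{6}] r4c5 has the single candidate 6 ⇒ r4c5=6.
Step 50. [r2c5∈{1}] r2c5 has the single candidate 1. So r2c5=1.
Step 51. [r6c9∈{7}] r6c9's peers cover all but 7. So r6c9=7.

Answer: 8 6 2 9 4 3 5 7 1 / 4 3 7 6 1 5 9 8 2 / 9 5 1 8 7 2 3 4 6 / 1 7 8 3 6 4 2 9 5 / 5 2 9 7 8 1 4 6 3 / 3 4 6 2 5 9 8 1 7 / 6 9 4 5 2 7 1 3 8 / 7 1 5 4 3 8 6 2 9 / 2 8 3 1 9 6 7 5 4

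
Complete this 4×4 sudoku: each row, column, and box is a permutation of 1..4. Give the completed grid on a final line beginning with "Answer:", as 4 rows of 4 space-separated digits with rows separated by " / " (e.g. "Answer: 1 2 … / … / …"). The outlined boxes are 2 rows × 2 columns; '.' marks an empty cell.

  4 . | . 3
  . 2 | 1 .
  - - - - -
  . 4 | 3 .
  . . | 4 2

Step 1. [r4c2∈{1,3}] col 2 places 3 nowhere but r4c2 ⇒ r4c2=3.
Step 2. [r3c4∈{1}] nothing but 1 survives at r3c4, so r3c4=1.
Step 3. [r3c1∈{2}] r3c1 is down to just 2 ⇒ r3c1=2.
Step 4. [r2c4∈{4}] r2c4's peers cover all but 4 ⇒ r2c4=4.
Step 5. [r1c2∈{1}] only 1 remains possible at r1c2 ⇒ r1c2=1.
Step 6. [r4c1∈{1}] nothing but 1 survives at r4c1, so r4c1=1.
Step 7. [r2c1∈{3}] r2c1 is down to just 3. So r2c1=3.
Step 8. [r1c3∈{2}] r1c3 has the single candidate 2. So r1c3=2.

Answer: 4 1 2 3 / 3 2 1 4 / 2 4 3 1 / 1 3 4 2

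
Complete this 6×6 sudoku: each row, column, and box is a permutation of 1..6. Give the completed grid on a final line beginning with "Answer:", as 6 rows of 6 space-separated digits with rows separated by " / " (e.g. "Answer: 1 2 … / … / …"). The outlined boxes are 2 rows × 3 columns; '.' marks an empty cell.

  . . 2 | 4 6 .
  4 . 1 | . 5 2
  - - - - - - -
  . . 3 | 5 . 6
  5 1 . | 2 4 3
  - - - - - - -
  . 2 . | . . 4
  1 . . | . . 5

Step 1. [r5c1∈{3,6}] in col 1, 6 fits only at r5c1, so r5c1=6.
Step 2. [r6c2∈{3,4}] in box 5, 3 fits only at r6c2, so r6c2=3.
Step 3. [r5c4∈{1,3}] 1 has one home in col 4: r5c4 ⇒ r5c4=1.
Step 4. [r3c2∈{4}] r3c2 is down to just 4. So r3c2=4.
Step 5. [r3c5∈{1}] r3c5's peers cover all but 1 ⇒ r3c5=1.
Step 6. [r6c5∈{2}] nothing but 2 survives at r6c5, so r6c5=2.
Step 7. [r6c4∈{6}] only 6 remains possible at r6c4 ⇒ r6c4=6.
Step 8. [r3c1∈{2}] only 2 remains possible at r3c1. So r3c1=2.
Step 9. [r5c5∈{3}] r5c5's peers cover all but 3, so r5c5=3.
Step 10. [r5c3∈{5}] nothing but 5 survives at r5c3 ⇒ r5c3=5.
Step 11. [r1c6∈{1}] nothing but 1 survives at r1c6, so r1c6=1.
Step 12. [r1c1∈{3}] only 3 remains possible at r1c1. So r1c1=3.
Step 13. [r2c2∈{6}] nothing but 6 survives at r2c2. So r2c2=6.
Step 14. [r6c3∈{4}] only 4 remains possible at r6c3 ⇒ r6c3=4.
Step 15. [r1c2∈{5}] only 5 remains possible at r1c2. So r1c2=5.
Step 16. [r4c3∈{6}] r4c3 is down to just 6. So r4c3=6.
Step 17. [r2c4∈{3}] nothing but 3 survives at r2c4. So r2c4=3.

Answer: 3 5 2 4 6 1 / 4 6 1 3 5 2 / 2 4 3 5 1 6 / 5 1 6 2 4 3 / 6 2 5 1 3 4 / 1 3 4 6 2 5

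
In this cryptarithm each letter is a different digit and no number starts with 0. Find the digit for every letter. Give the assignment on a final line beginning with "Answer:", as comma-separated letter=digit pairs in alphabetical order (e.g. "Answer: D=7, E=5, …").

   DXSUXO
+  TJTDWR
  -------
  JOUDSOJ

Step 1. [col 1: O + R ≡ J (mod 10)] O=5 is one option consistent with column 1 (O + R ≡ J (mod 10), carry-in 0) — take it. So O=5.
Step 2. [col 1: O + R ≡ J (mod 10)] several values work for J in column 1 (O + R ≡ J (mod 10), carry-in 0); try J=1, so J=1.
Step 3. [col 1: O + R ≡ J (mod 10)] column 1: given O=5, J=1, carry-in 0, and digits 1,5 already taken and all letters distinct, O+R≡J (mod 10) forces R=6, so R=6.
Step 4. [col 2: X + W ≡ O (mod 10)] several values work for X in column 2 (X + W ≡ O (mod 10), carry-in 1); try X=0 ⇒ X=0.
Step 5. [col 2: X + W ≡ O (mod 10)] column 2: given X=0, O=5, carry-in 1, and digits 0,1,5,6 already taken and all letters distinct, X+W≡O (mod 10) forces W=4 ⇒ W=4.
Step 6. [col 3: U + D ≡ S (mod 10)] several values work for U in column 3 (U + D ≡ S (mod 10), carry-in 0); try U=2. So U=2.
Step 7. [col 3: U + D ≡ S (mod 10)] column 3 reads U+D+carry(0)=S with U=2; with digits 0,1,2,4,5,6 already taken and all letters distinct, the only value for S is 9. So S=9.
Step 8. [col 3: U + D ≡ S (mod 10)] from column 3 (U=2, S=9, carry-in 0, digits 0,1,2,4,5,6,9 already taken and all letters distinct): D must equal 7. So D=7.
Step 9. [col 4: S + T ≡ D (mod 10)] column 4 reads S+T+carry(0)=D with S=9, D=7; with digits 0,1,2,4,5,6,7,9 already taken and all letters distinct, the only value for T is 8. So T=8.

Answer: D=7, J=1, O=5, R=6, S=9, T=8, U=2, W=4, X=0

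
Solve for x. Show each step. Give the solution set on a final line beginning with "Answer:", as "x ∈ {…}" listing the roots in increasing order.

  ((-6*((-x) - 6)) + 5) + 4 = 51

Step 1. [((-6*((-x) - 6)) + 5) + 4 = 51] subtract 4: x sits inside (… + 4). So sub: (-6*((-x) - 6)) + 5 = 47.
Step 2. [(-6*((-x) - 6)) + 5 = 47] 5 comes off first (subtract 5). So sub: -6*((-x) - 6) = 42.
Step 3. [-6*((-x) - 6) = 42] -6·(inner) — divide through by -6. So div: (-x) - 6 = -7.
Step 4. [(-x) - 6 = -7] 6 comes off first (add 6), so sub: -x = -1.
Step 5. [-x = -1] flip signs both sides. So neg: x = 1.

Answer: x ∈ {1}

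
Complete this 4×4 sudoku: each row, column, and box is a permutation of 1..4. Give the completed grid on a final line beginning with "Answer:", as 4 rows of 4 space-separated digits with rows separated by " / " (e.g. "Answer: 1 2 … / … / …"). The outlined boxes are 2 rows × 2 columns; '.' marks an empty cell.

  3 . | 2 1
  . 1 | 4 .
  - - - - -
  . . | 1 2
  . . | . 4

Step 1. [r4c2∈{2,3}] in col 2, 2 fits only at r4c2. So r4c2=2.
Step 2. [r3c1∈{4}] r3c1's peers cover all but 4. So r3c1=4.
Step 3. [r4c3∈{3}] r4c3 has the single candidate 3 ⇒ r4c3=3.
Step 4. [r1c2∈{4}] nothing but 4 survives at r1c2 ⇒ r1c2=4.
Step 5. [r2c1∈{2}] r2c1 has the single candidate 2. So r2c1=2.
Step 6. [r2c4∈{3}] r2c4 is down to just 3. So r2c4=3.
Step 7. [r4c1∈{1}] r4c1's peers cover all but 1 ⇒ r4c1=1.
Step 8. [r3c2∈{3}] r3c2's peers cover all but 3, so r3c2=3.

Answer: 3 4 2 1 / 2 1 4 3 / 4 3 1 2 / 1 2 3 4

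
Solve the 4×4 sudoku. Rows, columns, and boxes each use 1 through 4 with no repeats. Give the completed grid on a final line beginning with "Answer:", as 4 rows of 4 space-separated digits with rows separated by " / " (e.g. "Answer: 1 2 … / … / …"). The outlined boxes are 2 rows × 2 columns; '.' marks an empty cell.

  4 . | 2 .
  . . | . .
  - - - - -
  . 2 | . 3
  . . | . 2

Step 1. [r1c2∈{1,3}] across row 1, 3 lands solely at r1c2, so r1c2=3.
Step 2. [r2c2∈{1}] r2c2 is down to just 1, so r2c2=1.
Step 3. [r3c3∈{1,4}] r3c3 is the only open cell in row 3 admitting 4 ⇒ r3c3=4.
Step 4. [r3c1∈{1}] r3c1 is down to just 1. So r3c1=1.
Step 5. [r1c4∈{1}] r1c4 is down to just 1 ⇒ r1c4=1.
Step 6. [r4c3∈{1}] r4c3's peers cover all but 1 ⇒ r4c3=1.
Step 7. [r2c3∈{3}] nothing but 3 survives at r2c3, so r2c3=3.
Step 8. [r4c2∈{4}] r4c2 is down to just 4, so r4c2=4.
Step 9. [r2c1∈{2}] nothing but 2 survives at r2c1, so r2c1=2.
Step 10. [r4c1∈{3}] r4c1 is down to just 3 ⇒ r4c1=3.
Step 11. [r2c4∈{4}] nothing but 4 survives at r2c4, so r2c4=4.

Answer: 4 3 2 1 / 2 1 3 4 / 1 2 4 3 / 3 4 1 2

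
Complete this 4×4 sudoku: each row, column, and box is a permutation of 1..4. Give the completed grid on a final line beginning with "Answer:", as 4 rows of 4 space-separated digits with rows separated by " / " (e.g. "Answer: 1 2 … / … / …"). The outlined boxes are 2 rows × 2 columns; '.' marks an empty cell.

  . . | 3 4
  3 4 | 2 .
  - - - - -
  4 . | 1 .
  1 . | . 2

Step 1. [r3c2∈{2,3}] row 3 places 2 nowhere but r3c2. So r3c2=2.
Step 2. [r4c3∈{4}] r4c3 is down to just 4 ⇒ r4c3=4.
Step 3. [r4c2∈{3}] r4c2's peers cover all but 3, so r4c2=3.
Step 4. [r1c1∈{2}] nothing but 2 survives at r1c1, so r1c1=2.
Step 5. [r1c2∈{1}] r1c2's peers cover all but 1. So r1c2=1.
Step 6. [r2c4∈{1}] r2c4's peers cover all but 1, so r2c4=1.
Step 7. [r3c4∈{3}] nothing but 3 survives at r3c4, so r3c4=3.

Answer: 2 1 3 4 / 3 4 2 1 / 4 2 1 3 / 1 3 4 2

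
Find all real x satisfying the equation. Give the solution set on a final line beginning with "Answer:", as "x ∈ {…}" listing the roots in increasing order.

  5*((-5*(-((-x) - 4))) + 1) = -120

Step 1. [5*((-5*(-((-x) - 4))) + 1) = -120] 5 out front; divide by 5 ⇒ div: (-5*(-((-x) - 4))) + 1 = -24.
Step 2. [(-5*(-((-x) - 4))) + 1 = -24] 1 comes off first (subtract 1) ⇒ sub: -5*(-((-x) - 4)) = -25.
Step 3. [-5*(-((-x) - 4)) = -25] -5·(inner) — divide through by -5, so div: -((-x) - 4) = 5.
Step 4. [-((-x) - 4) = 5] LHS negated; negate both sides. So neg: (-x) - 4 = -5.
Step 5. [(-x) - 4 = -5] -4 is outermost — add 4 both sides. So sub: -x = -1.
Step 6. [-x = -1] flip signs both sides, so neg: x = 1.

Answer: x ∈ {1}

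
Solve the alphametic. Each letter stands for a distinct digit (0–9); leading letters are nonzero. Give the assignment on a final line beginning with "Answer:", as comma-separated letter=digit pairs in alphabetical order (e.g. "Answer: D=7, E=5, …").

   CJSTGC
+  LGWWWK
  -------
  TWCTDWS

Step 1. [T] the sum has 7 digits but both addends have 6; that extra leading digit T is the final carry, namely 1, so T=1.
Step 2. [col 1: C + K ≡ S (mod 10)] no forcing yet in column 1 (carry-in 0); S=8 is free and consistent — try it. So S=8.
Step 3. [col 1: C + K ≡ S (mod 10)] C=6 is one option consistent with column 1 (C + K ≡ S (mod 10), carry-in 0) — take it ⇒ C=6.
Step 4. [col 1: C + K ≡ S (mod 10)] column 1 reads C+K+carry(0)=S with C=6, S=8; with digits 1,6,8 already taken and all letters distinct, the only value for K is 2 ⇒ K=2.
Step 5. [col 2: G + W ≡ W (mod 10)] in column 2 we have G+W≡W with carry-in 0; given nothing yet and digits 1,2,6,8 already taken and all letters distinct, that pins G to 0. So G=0.
Step 6. [col 2: G + W ≡ W (mod 10)] no forcing yet in column 2 (carry-in 0); W=3 is free and consistent — try it, so W=3.
Step 7. [col 3: T + W ≡ D (mod 10)] from column 3 (T=1, W=3, carry-in 0, digits 0,1,2,3,6,8 already taken and all letters distinct): D must equal 4. So D=4.
Step 8. [col 5: J + G ≡ C (mod 10)] in column 5 we have J+G≡C with carry-in 1; given G=0, C=6 and digits 0,1,2,3,4,6,8 already taken and all letters distinct, that pins J to 5, so J=5.
Step 9. [col 6: C + L ≡ W (mod 10)] in column 6 we have C+L≡W with carry-in 0; given C=6, W=3 and digits 0,1,2,3,4,5,6,8 already taken and all letters distinct, that pins L to 7. So L=7.

Answer: C=6, D=4, G=0, J=5, K=2, L=7, S=8, T=1, W=3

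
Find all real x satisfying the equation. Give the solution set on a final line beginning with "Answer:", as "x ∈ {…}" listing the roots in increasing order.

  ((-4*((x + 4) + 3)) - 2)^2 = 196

Step 1. [((-4*((x + 4) + 3)) - 2)^2 = 196] 196 ≥ 0, LHS is (·)² — take ±√ ⇒ sqrt: (-4*((x + 4) + 3)) - 2 = 14 or -14.
Step 2. [(-4*((x + 4) + 3)) - 2 = 14 or -14] add 2: x sits inside (… - 2) ⇒ sub: -4*((x + 4) + 3) = 16 or -12.
Step 3. [-4*((x + 4) + 3) = 16 or -12] -4 out front; divide by -4, so div: (x + 4) + 3 = -4 or 3.
Step 4. [(x + 4) + 3 = -4 or 3] the outer +3 inverts by subtracting 3. So sub: x + 4 = -7 or 0.
Step 5. [x + 4 = -7 or 0] +4 is outermost — subtract 4 both sides ⇒ sub: x = -11 or -4.

Answer: x ∈ {-11, -4}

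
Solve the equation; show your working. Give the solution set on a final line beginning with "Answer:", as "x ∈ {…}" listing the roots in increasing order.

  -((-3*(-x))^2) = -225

Step 1. [-((-3*(-x))^2) = -225] flip signs both sides, so neg: (-3*(-x))^2 = 225.
Step 2. [(-3*(-x))^2 = 225] 225 ≥ 0, LHS is (·)² — take ±√, so sqrt: -3*(-x) = 15 or -15.
Step 3. [-3*(-x) = 15 or -15] LHS = -3·(…); ÷-3 both sides, so div: -x = -5 or 5.
Step 4. [-x = -5 or 5] leading − — multiply by −1 ⇒ neg: x = 5 or -5.

Answer: x ∈ {-5, 5}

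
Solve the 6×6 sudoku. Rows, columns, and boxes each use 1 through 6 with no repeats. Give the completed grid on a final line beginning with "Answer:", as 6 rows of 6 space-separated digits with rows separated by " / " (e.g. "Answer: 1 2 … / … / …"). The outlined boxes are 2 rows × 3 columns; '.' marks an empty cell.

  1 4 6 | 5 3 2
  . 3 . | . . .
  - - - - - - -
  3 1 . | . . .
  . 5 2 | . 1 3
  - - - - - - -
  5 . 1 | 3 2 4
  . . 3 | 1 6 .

Step 1. [r3c3∈{4}] r3c3 is down to just 4 ⇒ r3c3=4.
Step 2. [r4c4∈{4,6}] row 4 places 4 nowhere but r4c4. So r4c4=4.
Step 3. [r2c4∈{6}] r2c4 is down to just 6, so r2c4=6.
Step 4. [r6c1∈{2,4}] row 6 places 4 nowhere but r6c1. So r6c1=4.
Step 5. [r3c6∈{5,6}] r3c6 is the only open cell in row 3 admitting 6, so r3c6=6.
Step 6. [r2c1∈{2}] only 2 remains possible at r2c1 ⇒ r2c1=2.
Step 7. [r3c4∈{2}] r3c4 is down to just 2. So r3c4=2.
Step 8. [r6c6∈{5}] r6c6's peers cover all but 5 ⇒ r6c6=5.
Step 9. [r6c2∈{2}] only 2 remains possible at r6c2. So r6c2=2.
Step 10. [r2c3∈{5}] r2c3's peers cover all but 5 ⇒ r2c3=5.
Step 11. [r3c5∈{5}] only 5 remains possible at r3c5, so r3c5=5.
Step 12. [r5c2∈{6}] r5c2 has the single candidate 6, so r5c2=6.
Step 13. [r2c5∈{4}] r2c5 is down to just 4. So r2c5=4.
Step 14. [r4c1∈{6}] r4c1 has the single candidate 6 ⇒ r4c1=6.
Step 15. [r2c6∈{1}] nothing but 1 survives at r2c6. So r2c6=1.

Answer: 1 4 6 5 3 2 / 2 3 5 6 4 1 / 3 1 4 2 5 6 / 6 5 2 4 1 3 / 5 6 1 3 2 4 / 4 2 3 1 6 5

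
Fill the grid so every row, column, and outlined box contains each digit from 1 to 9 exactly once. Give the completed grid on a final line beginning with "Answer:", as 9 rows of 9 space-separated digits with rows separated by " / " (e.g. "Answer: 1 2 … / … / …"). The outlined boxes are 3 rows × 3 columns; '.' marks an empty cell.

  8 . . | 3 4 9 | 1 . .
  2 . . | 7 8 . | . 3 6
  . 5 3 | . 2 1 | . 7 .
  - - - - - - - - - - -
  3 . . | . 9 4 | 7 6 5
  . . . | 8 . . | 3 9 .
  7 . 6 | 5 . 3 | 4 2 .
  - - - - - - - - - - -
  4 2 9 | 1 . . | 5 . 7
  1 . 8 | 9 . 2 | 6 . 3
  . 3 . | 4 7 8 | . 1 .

Step 1. [r2c7∈{9}] r2c7's peers cover all but 9 ⇒ r2c7=9.
Step 2. [r5c9∈{1}] r5c9's peers cover all but 1 ⇒ r5c9=1.
Step 3. [r5c3∈{2,4,5}] 2 has one home in row 5: r5c3 ⇒ r5c3=2.
Step 4. [r4c3∈{1}] r4c3 is down to just 1, so r4c3=1.
Step 5. [r6c9∈{8}] only 8 remains possible at r6c9. So r6c9=8.
Step 6. [r5c5∈{6}] r5c5 has the single candidate 6 ⇒ r5c5=6.
Step 7. [r9c1∈{5,6}] 6 has one home in row 9: r9c1, so r9c1=6.
Step 8. [r2c3∈{4}] only 4 remains possible at r2c3. So r2c3=4.
Step 9. [r8c2∈{7}] r8c2's peers cover all but 7, so r8c2=7.
Step 10. [r1c9∈{2}] r1c9 has the single candidate 2, so r1c9=2.
Step 11. [r7c6∈{6}] r7c6's peers cover all but 6. So r7c6=6.
Step 12. [r5c2∈{4}] r5c2 is down to just 4, so r5c2=4.
Step 13. [r8c8∈{4}] only 4 remains possible at r8c8. So r8c8=4.
Step 14. [r8c5∈{5}] r8c5 has the single candidate 5, so r8c5=5.
Step 15. [r4c4∈{2}] nothing but 2 survives at r4c4 ⇒ r4c4=2.
Step 16. [r7c8∈{8}] r7c8 is down to just 8, so r7c8=8.
Step 17. [r3c1∈{9}] r3c1 has the single candidate 9. So r3c1=9.
Step 18. [r6c5∈{1}] r6c5's peers cover all but 1. So r6c5=1.
Step 19. [r9c9∈{9}] only 9 remains possible at r9c9, so r9c9=9.
Step 20. [r6c2∈{9}] r6c2 is down to just 9. So r6c2=9.
Step 21. [r1c2∈{6}] r1c2 is down to just 6. So r1c2=6.
Step 22. [r1c8∈{5}] r1c8's peers cover all but 5. So r1c8=5.
Step 23. [r3c7∈{8}] only 8 remains possible at r3c7 ⇒ r3c7=8.
Step 24. [r1c3∈{7}] r1c3's peers cover all but 7. So r1c3=7.
Step 25. [r3c4∈{6}] nothing but 6 survives at r3c4 ⇒ r3c4=6.
Step 26. [r2c6∈{5}] r2c6 is down to just 5, so r2c6=5.
Step 27. [r5c6∈{7}] r5c6's peers cover all but 7 ⇒ r5c6=7.
Step 28. [r3c9∈{4}] nothing but 4 survives at r3c9. So r3c9=4.
Step 29. [r4c2∈{8}] r4c2 is down to just 8. So r4c2=8.
Step 30. [r5c1∈{5}] r5c1 has the single candidate 5 ⇒ r5c1=5.
Step 31. [r2c2∈{1}] only 1 remains possible at r2c2, so r2c2=1.
Step 32. [r7c5∈{3}] r7c5's peers cover all but 3, so r7c5=3.
Step 33. [r9c3∈{5}] r9c3's peers cover all but 5. So r9c3=5.
Step 34. [r9c7∈{2}] only 2 remains possible at r9c7, so r9c7=2.

Answer: 8 6 7 3 4 9 1 5 2 / 2 1 4 7 8 5 9 3 6 / 9 5 3 6 2 1 8 7 4 / 3 8 1 2 9 4 7 6 5 / 5 4 2 8 6 7 3 9 1 / 7 9 6 5 1 3 4 2 8 / 4 2 9 1 3 6 5 8 7 / 1 7 8 9 5 2 6 4 3 / 6 3 5 4 7 8 2 1 9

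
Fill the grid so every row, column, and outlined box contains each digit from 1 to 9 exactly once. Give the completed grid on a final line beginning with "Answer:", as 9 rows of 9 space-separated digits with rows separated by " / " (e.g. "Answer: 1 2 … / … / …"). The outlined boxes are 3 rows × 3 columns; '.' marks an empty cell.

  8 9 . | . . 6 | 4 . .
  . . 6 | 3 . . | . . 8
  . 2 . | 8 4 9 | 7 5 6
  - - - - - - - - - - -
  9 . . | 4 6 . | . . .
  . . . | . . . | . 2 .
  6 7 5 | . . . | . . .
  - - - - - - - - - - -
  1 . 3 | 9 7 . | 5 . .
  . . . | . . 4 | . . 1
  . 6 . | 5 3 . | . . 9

Step 1. [r9c6∈{1,2,8}] in row 9, 1 fits only at r9c6, so r9c6=1.
Step 2. [r5c7∈{1,3,6,8,9}] r5c7 is the only open cell in row 5 admitting 6, so r5c7=6.
Step 3. [r1c5∈{1,2,5}] across row 1, 5 lands solely at r1c5 ⇒ r1c5=5.
Step 4. [r4c3∈{1,2,8}] 2 has one home in box 4: r4c3. So r4c3=2.
Step 5. [r3c3∈{1}] r3c3 has the single candidate 1, so r3c3=1.
Step 6. [r1c3∈{7}] only 7 remains possible at r1c3. So r1c3=7.
Step 7. [r5c4∈{1,7}] col 4 places 7 nowhere but r5c4 ⇒ r5c4=7.
Step 8. [r7c8∈{4,6,8}] across row 7, 6 lands solely at r7c8 ⇒ r7c8=6.
Step 9. [r4c9∈{3,5,7}] in col 9, 7 fits only at r4c9, so r4c9=7.
Step 10. [r5c5∈{1,8,9}] 9 has one home in row 5: r5c5, so r5c5=9.
Step 11. [r5c2∈{1,3,4,8}] 1 has one home in row 5: r5c2 ⇒ r5c2=1.
Step 12. [r4c2∈{3,8}] 3 has one home in col 2: r4c2 ⇒ r4c2=3.
Step 13. [r5c1∈{4}] nothing but 4 survives at r5c1, so r5c1=4.
Step 14. [r5c3∈{8}] only 8 remains possible at r5c3, so r5c3=8.
Step 15. [r5c9∈{3,5}] col 9 places 5 nowhere but r5c9 ⇒ r5c9=5.
Step 16. [r2c1∈{5}] r2c1 is down to just 5, so r2c1=5.
Step 17. [r9c3∈{4}] r9c3 has the single candidate 4. So r9c3=4.
Step 18. [r6c8∈{1,3,4,8,9}] 4 has one home in col 8: r6c8. So r6c8=4.
Step 19. [r6c7∈{1,3,8,9}] row 6 places 9 nowhere but r6c7 ⇒ r6c7=9.
Step 20. [r8c7∈{2,3,8}] col 7 places 3 nowhere but r8c7. So r8c7=3.
Step 21. [r1c8∈{1,3}] in col 8, 3 fits only at r1c8, so r1c8=3.
Step 22. [r1c4∈{1,2}] r1c4 is the only open cell in row 1 admitting 1 ⇒ r1c4=1.
Step 23. [r2c5∈{2}] r2c5 is down to just 2 ⇒ r2c5=2.
Step 24. [r8c5∈{8}] nothing but 8 survives at r8c5, so r8c5=8.
Step 25. [r7c6∈{2}] r7c6 is down to just 2, so r7c6=2.
Step 26. [r2c7∈{1}] r2c7 has the single candidate 1. So r2c7=1.
Step 27. [r4c7∈{8}] r4c7 is down to just 8, so r4c7=8.
Step 28. [r8c1∈{2,7}] in row 8, 2 fits only at r8c1, so r8c1=2.
Step 29. [r6c6∈{3,8}] row 6 places 8 nowhere but r6c6. So r6c6=8.
Step 30. [r9c8∈{7,8}] 8 has one home in row 9: r9c8. So r9c8=8.
Step 31. [r6c9∈{3}] only 3 remains possible at r6c9, so r6c9=3.
Step 32. [r5c6∈{3}] r5c6 is down to just 3. So r5c6=3.
Step 33. [r7c9∈{4}] r7c9 has the single candidate 4 ⇒ r7c9=4.
Step 34. [r4c8∈{1}] only 1 remains possible at r4c8, so r4c8=1.
Step 35. [r6c5∈{1}] r6c5 has the single candidate 1 ⇒ r6c5=1.
Step 36. [r8c4∈{6}] r8c4's peers cover all but 6. So r8c4=6.
Step 37. [r9c7∈{2}] nothing but 2 survives at r9c7, so r9c7=2.
Step 38. [r6c4∈{2}] only 2 remains possible at r6c4 ⇒ r6c4=2.
Step 39. [r8c2∈{5}] nothing but 5 survives at r8c2 ⇒ r8c2=5.
Step 40. [r2c8∈{9}] nothing but 9 survives at r2c8, so r2c8=9.
Step 41. [r2c6∈{7}] only 7 remains possible at r2c6, so r2c6=7.
Step 42. [r7c2∈{8}] only 8 remains possible at r7c2. So r7c2=8.
Step 43. [r1c9∈{2}] r1c9's peers cover all but 2. So r1c9=2.
Step 44. [r8c3∈{9}] r8c3's peers cover all but 9 ⇒ r8c3=9.
Step 45. [r3c1∈{3}] nothing but 3 survives at r3c1, so r3c1=3.
Step 46. [r8c8∈{7}] nothing but 7 survives at r8c8 ⇒ r8c8=7.
Step 47. [r9c1∈{7}] r9c1 has the single candidate 7 ⇒ r9c1=7.
Step 48. [r2c2∈{4}] nothing but 4 survives at r2c2. So r2c2=4.
Step 49. [r4c6∈{5}] r4c6's peers cover all but 5. So r4c6=5.

Answer: 8 9 7 1 5 6 4 3 2 / 5 4 6 3 2 7 1 9 8 / 3 2 1 8 4 9 7 5 6 / 9 3 2 4 6 5 8 1 7 / 4 1 8 7 9 3 6 2 5 / 6 7 5 2 1 8 9 4 3 / 1 8 3 9 7 2 5 6 4 / 2 5 9 6 8 4 3 7 1 / 7 6 4 5 3 1 2 8 9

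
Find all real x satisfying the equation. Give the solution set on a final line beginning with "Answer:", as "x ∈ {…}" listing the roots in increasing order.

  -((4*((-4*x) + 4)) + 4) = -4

Step 1. [-((4*((-4*x) + 4)) + 4) = -4] LHS negated; negate both sides, so neg: (4*((-4*x) + 4)) + 4 = 4.
Step 2. [(4*((-4*x) + 4)) + 4 = 4] common factor 4 (LHS and 4) — divide through. So factor: ((-4*x) + 4) + 1 = 1.
Step 3. [((-4*x) + 4) + 1 = 1] 1 comes off first (subtract 1), so sub: (-4*x) + 4 = 0.
Step 4. [(-4*x) + 4 = 0] common factor -4 (LHS and 0) — divide through. So factor: x - 1 = 0.
Step 5. [x - 1 = 0] the outer -1 inverts by adding 1. So sub: x = 1.

Answer: x ∈ {1}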